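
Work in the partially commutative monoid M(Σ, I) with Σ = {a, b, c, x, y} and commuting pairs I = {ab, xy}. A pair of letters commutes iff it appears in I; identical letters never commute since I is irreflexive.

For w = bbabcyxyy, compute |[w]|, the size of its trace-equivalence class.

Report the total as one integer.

16

drop 0:b onto floor
drop 1:b onto {0:b}
drop 2:a onto floor
drop 3:b onto {1:b}
drop 4:c onto {2:a, 3:b}
drop 5:y onto {4:c}
drop 6:x onto {4:c}
drop 7:y onto {5:y}
drop 8:y onto {7:y}
ground layer = {0:b, 2:a}
drop-orders for the pieces not yet dropped (sum over which currently-grounded one goes next):
  1 to go: {6} 1  {8} 1
  2 to go: {6,8} 2  {7,8} 1
  3 to go: {5,7,8} 1  {6,7,8} 3
  4 to go: {5,6,7,8} 4
  5 to go: {4,5,6,7,8} 4
  6 to go: {2,4,5,6,7,8} 4  {3,4,5,6,7,8} 4
  7 to go: {1,3,4,5,6,7,8} 4  {2,3,4,5,6,7,8} 8
  if 0:b drops first: 12 orders
  if 2:a drops first: 4 orders
heap linearizations: 16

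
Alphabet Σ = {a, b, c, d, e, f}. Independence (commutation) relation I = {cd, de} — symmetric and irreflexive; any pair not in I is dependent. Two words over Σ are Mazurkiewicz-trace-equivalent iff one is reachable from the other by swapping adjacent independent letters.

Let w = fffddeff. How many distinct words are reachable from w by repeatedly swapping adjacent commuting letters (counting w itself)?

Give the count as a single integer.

3

drop 0:f onto floor
drop 1:f onto {0:f}
drop 2:f onto {1:f}
drop 3:d onto {2:f}
drop 4:d onto {3:d}
drop 5:e onto {2:f}
drop 6:f onto {4:d, 5:e}
drop 7:f onto {6:f}
ground layer = {0:f}
drop-orders for the pieces not yet dropped (sum over which currently-grounded one goes next):
  1 to go: {7} 1
  2 to go: {6,7} 1
  3 to go: {4,6,7} 1  {5,6,7} 1
  4 to go: {3,4,6,7} 1  {4,5,6,7} 2
  5 to go: {3,4,5,6,7} 3
  6 to go: {2,3,4,5,6,7} 3
  if 0:f drops first: 3 orders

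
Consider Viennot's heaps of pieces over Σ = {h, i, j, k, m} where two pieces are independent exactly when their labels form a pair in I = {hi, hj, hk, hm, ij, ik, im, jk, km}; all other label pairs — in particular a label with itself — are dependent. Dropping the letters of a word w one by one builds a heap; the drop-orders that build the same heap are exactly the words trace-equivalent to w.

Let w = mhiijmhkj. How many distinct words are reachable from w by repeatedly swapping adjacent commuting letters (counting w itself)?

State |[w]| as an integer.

0(m) covers ∅
1(h) covers ∅
2(i) covers ∅
3(i) covers 2:i
4(j) covers 0:m
5(m) covers 4:j
6(h) covers 1:h
7(k) covers ∅
8(j) covers 5:m
floor of heap: 0:m, 1:h, 2:i, 7:k
completions by unplaced set U, small U first (add the entries for U minus each lowest piece of U):
  |U|=1: {3}:1  {6}:1  {7}:1  {8}:1
  |U|=2: {1,6}:1  {2,3}:1  {3,6}:2  {3,7}:2  {3,8}:2  {5,8}:1  {6,7}:2  {6,8}:2  {7,8}:2
  |U|=3: {1,3,6}:3  {1,6,7}:3  {1,6,8}:3  {2,3,6}:3  {2,3,7}:3  {2,3,8}:3  {3,5,8}:3  {3,6,7}:6  {3,6,8}:6  {3,7,8}:6  {4,5,8}:1  {5,6,8}:3  {5,7,8}:3  {6,7,8}:6
  |U|=4: {0,4,5,8}:1  {1,2,3,6}:6  {1,3,6,7}:12  {1,3,6,8}:12  {1,5,6,8}:6  {1,6,7,8}:12  {2,3,5,8}:6  {2,3,6,7}:12  {2,3,6,8}:12  {2,3,7,8}:12  {3,4,5,8}:4  {3,5,6,8}:12  {3,5,7,8}:12  {3,6,7,8}:24  {4,5,6,8}:4  {4,5,7,8}:4  {5,6,7,8}:12
  |U|=5: {0,3,4,5,8}:5  {0,4,5,6,8}:5  {0,4,5,7,8}:5  {1,2,3,6,7}:30  {1,2,3,6,8}:30  {1,3,5,6,8}:30  {1,3,6,7,8}:60  {1,4,5,6,8}:10  {1,5,6,7,8}:30  {2,3,4,5,8}:10  {2,3,5,6,8}:30  {2,3,5,7,8}:30  {2,3,6,7,8}:60  {3,4,5,6,8}:20  {3,4,5,7,8}:20  {3,5,6,7,8}:60  {4,5,6,7,8}:20
  |U|=6: {0,1,4,5,6,8}:15  {0,2,3,4,5,8}:15  {0,3,4,5,6,8}:30  {0,3,4,5,7,8}:30  {0,4,5,6,7,8}:30  {1,2,3,5,6,8}:90  {1,2,3,6,7,8}:180  {1,3,4,5,6,8}:60  {1,3,5,6,7,8}:180  {1,4,5,6,7,8}:60  {2,3,4,5,6,8}:60  {2,3,4,5,7,8}:60  {2,3,5,6,7,8}:180  {3,4,5,6,7,8}:120
  |U|=7: {0,1,3,4,5,6,8}:105  {0,1,4,5,6,7,8}:105  {0,2,3,4,5,6,8}:105  {0,2,3,4,5,7,8}:105  {0,3,4,5,6,7,8}:210  {1,2,3,4,5,6,8}:210  {1,2,3,5,6,7,8}:630  {1,3,4,5,6,7,8}:420  {2,3,4,5,6,7,8}:420
  start at 0(m): 1680
  start at 1(h): 840
  start at 2(i): 840
  start at 7(k): 420
sum over floor = 3780

3780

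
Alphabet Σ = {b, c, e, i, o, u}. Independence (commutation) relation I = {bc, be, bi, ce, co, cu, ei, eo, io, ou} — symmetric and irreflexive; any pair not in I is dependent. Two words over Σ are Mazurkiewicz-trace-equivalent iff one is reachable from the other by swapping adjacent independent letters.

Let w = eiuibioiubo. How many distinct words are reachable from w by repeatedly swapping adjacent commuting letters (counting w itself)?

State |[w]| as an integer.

#0=e has no predecessor
#1=i has no predecessor
#2=u depends on [0:e, 1:i]
#3=i depends on [2:u]
#4=b depends on [2:u]
#5=i depends on [3:i]
#6=o depends on [4:b]
#7=i depends on [5:i]
#8=u depends on [4:b, 7:i]
#9=b depends on [6:o, 8:u]
#10=o depends on [9:b]
sources: [0:e, 1:i]
N(rest) = Σ N(rest − s) over sources s of rest; N(one piece) = 1:
  size 1 → [10]=1
  size 2 → [9,10]=1
  size 3 → [6,9,10]=1  [8,9,10]=1
  size 4 → [6,8,9,10]=2  [7,8,9,10]=1
  size 5 → [4,6,8,9,10]=2  [5,7,8,9,10]=1  [6,7,8,9,10]=3
  size 6 → [3,5,7,8,9,10]=1  [4,6,7,8,9,10]=5  [5,6,7,8,9,10]=4
  size 7 → [3,5,6,7,8,9,10]=5  [4,5,6,7,8,9,10]=9
  size 8 → [3,4,5,6,7,8,9,10]=14
  size 9 → [2,3,4,5,6,7,8,9,10]=14
  first=0(e) contributes 14
  first=1(i) contributes 14
|[w]| = 28

28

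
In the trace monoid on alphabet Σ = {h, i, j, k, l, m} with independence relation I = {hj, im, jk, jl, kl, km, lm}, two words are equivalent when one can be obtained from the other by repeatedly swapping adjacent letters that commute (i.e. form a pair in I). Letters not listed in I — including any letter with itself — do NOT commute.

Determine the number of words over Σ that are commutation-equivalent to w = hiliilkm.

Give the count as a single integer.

14

piece 0:h — minimal
piece 1:i rests on {0:h}
piece 2:l rests on {1:i}
piece 3:i rests on {2:l}
piece 4:i rests on {3:i}
piece 5:l rests on {4:i}
piece 6:k rests on {4:i}
piece 7:m rests on {0:h}
minimal pieces: {0:h}
ways to finish when only these pieces remain (= sum over removing one remaining piece with nothing left below it):
  1 left: {5}→1  {6}→1  {7}→1
  2 left: {5,6}→2  {5,7}→2  {6,7}→2
  3 left: {4,5,6}→2  {5,6,7}→6
  4 left: {3,4,5,6}→2  {4,5,6,7}→8
  5 left: {2,3,4,5,6}→2  {3,4,5,6,7}→10
  6 left: {1,2,3,4,5,6}→2  {2,3,4,5,6,7}→12
  placing 0:h first → 14 extensions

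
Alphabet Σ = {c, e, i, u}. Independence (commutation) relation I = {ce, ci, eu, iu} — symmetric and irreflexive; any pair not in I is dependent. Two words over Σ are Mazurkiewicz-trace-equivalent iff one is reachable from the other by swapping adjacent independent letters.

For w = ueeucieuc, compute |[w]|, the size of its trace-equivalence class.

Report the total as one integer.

126

#0=u has no predecessor
#1=e has no predecessor
#2=e depends on [1:e]
#3=u depends on [0:u]
#4=c depends on [3:u]
#5=i depends on [2:e]
#6=e depends on [5:i]
#7=u depends on [4:c]
#8=c depends on [7:u]
sources: [0:u, 1:e]
N(rest) = Σ N(rest − s) over sources s of rest; N(one piece) = 1:
  size 1 → [6]=1  [8]=1
  size 2 → [5,6]=1  [6,8]=2  [7,8]=1
  size 3 → [2,5,6]=1  [4,7,8]=1  [5,6,8]=3  [6,7,8]=3
  size 4 → [1,2,5,6]=1  [2,5,6,8]=4  [3,4,7,8]=1  [4,6,7,8]=4  [5,6,7,8]=6
  size 5 → [0,3,4,7,8]=1  [1,2,5,6,8]=5  [2,5,6,7,8]=10  [3,4,6,7,8]=5  [4,5,6,7,8]=10
  size 6 → [0,3,4,6,7,8]=6  [1,2,5,6,7,8]=15  [2,4,5,6,7,8]=20  [3,4,5,6,7,8]=15
  size 7 → [0,3,4,5,6,7,8]=21  [1,2,4,5,6,7,8]=35  [2,3,4,5,6,7,8]=35
  first=0(u) contributes 70
  first=1(e) contributes 56
|[w]| = 126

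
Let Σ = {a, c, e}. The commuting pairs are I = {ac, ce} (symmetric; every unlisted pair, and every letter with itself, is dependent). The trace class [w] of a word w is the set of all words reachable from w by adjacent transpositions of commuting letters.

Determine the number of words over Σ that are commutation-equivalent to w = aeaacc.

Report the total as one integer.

15

#0=a has no predecessor
#1=e depends on [0:a]
#2=a depends on [1:e]
#3=a depends on [2:a]
#4=c has no predecessor
#5=c depends on [4:c]
sources: [0:a, 4:c]
N(rest) = Σ N(rest − s) over sources s of rest; N(one piece) = 1:
  size 1 → [3]=1  [5]=1
  size 2 → [2,3]=1  [3,5]=2  [4,5]=1
  size 3 → [1,2,3]=1  [2,3,5]=3  [3,4,5]=3
  size 4 → [0,1,2,3]=1  [1,2,3,5]=4  [2,3,4,5]=6
  first=0(a) contributes 10
  first=4(c) contributes 5
|[w]| = 15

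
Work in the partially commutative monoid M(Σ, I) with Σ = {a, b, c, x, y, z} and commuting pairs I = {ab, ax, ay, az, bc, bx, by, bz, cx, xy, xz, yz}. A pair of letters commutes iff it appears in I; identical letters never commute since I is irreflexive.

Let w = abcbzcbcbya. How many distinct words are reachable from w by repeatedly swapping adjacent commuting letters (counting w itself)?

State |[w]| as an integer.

660

0(a) covers ∅
1(b) covers ∅
2(c) covers 0:a
3(b) covers 1:b
4(z) covers 2:c
5(c) covers 4:z
6(b) covers 3:b
7(c) covers 5:c
8(b) covers 6:b
9(y) covers 7:c
10(a) covers 7:c
floor of heap: 0:a, 1:b
completions by unplaced set U, small U first (add the entries for U minus each lowest piece of U):
  |U|=1: {8}:1  {9}:1  {10}:1
  |U|=2: {6,8}:1  {8,9}:2  {8,10}:2  {9,10}:2
  |U|=3: {3,6,8}:1  {6,8,9}:3  {6,8,10}:3  {7,9,10}:2  {8,9,10}:6
  |U|=4: {1,3,6,8}:1  {3,6,8,9}:4  {3,6,8,10}:4  {5,7,9,10}:2  {6,8,9,10}:12  {7,8,9,10}:8
  |U|=5: {1,3,6,8,9}:5  {1,3,6,8,10}:5  {3,6,8,9,10}:20  {4,5,7,9,10}:2  {5,7,8,9,10}:10  {6,7,8,9,10}:20
  |U|=6: {1,3,6,8,9,10}:30  {2,4,5,7,9,10}:2  {3,6,7,8,9,10}:40  {4,5,7,8,9,10}:12  {5,6,7,8,9,10}:30
  |U|=7: {0,2,4,5,7,9,10}:2  {1,3,6,7,8,9,10}:70  {2,4,5,7,8,9,10}:14  {3,5,6,7,8,9,10}:70  {4,5,6,7,8,9,10}:42
  |U|=8: {0,2,4,5,7,8,9,10}:16  {1,3,5,6,7,8,9,10}:140  {2,4,5,6,7,8,9,10}:56  {3,4,5,6,7,8,9,10}:112
  |U|=9: {0,2,4,5,6,7,8,9,10}:72  {1,3,4,5,6,7,8,9,10}:252  {2,3,4,5,6,7,8,9,10}:168
  start at 0(a): 420
  start at 1(b): 240
sum over floor = 660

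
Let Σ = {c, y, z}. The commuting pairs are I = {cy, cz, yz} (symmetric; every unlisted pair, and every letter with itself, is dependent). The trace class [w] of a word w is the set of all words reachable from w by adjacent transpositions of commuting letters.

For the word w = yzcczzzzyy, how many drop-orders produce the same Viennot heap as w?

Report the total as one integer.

2520

piece 0:y — minimal
piece 1:z — minimal
piece 2:c — minimal
piece 3:c rests on {2:c}
piece 4:z rests on {1:z}
piece 5:z rests on {4:z}
piece 6:z rests on {5:z}
piece 7:z rests on {6:z}
piece 8:y rests on {0:y}
piece 9:y rests on {8:y}
minimal pieces: {0:y, 1:z, 2:c}
ways to finish when only these pieces remain (= sum over removing one remaining piece with nothing left below it):
  1 left: {3}→1  {7}→1  {9}→1
  2 left: {2,3}→1  {3,7}→2  {3,9}→2  {6,7}→1  {7,9}→2  {8,9}→1
  3 left: {0,8,9}→1  {2,3,7}→3  {2,3,9}→3  {3,6,7}→3  {3,7,9}→6  {3,8,9}→3  {5,6,7}→1  {6,7,9}→3  {7,8,9}→3
  4 left: {0,3,8,9}→4  {0,7,8,9}→4  {2,3,6,7}→6  {2,3,7,9}→12  {2,3,8,9}→6  {3,5,6,7}→4  {3,6,7,9}→12  {3,7,8,9}→12  {4,5,6,7}→1  {5,6,7,9}→4  {6,7,8,9}→6
  5 left: {0,2,3,8,9}→10  {0,3,7,8,9}→20  {0,6,7,8,9}→10  {1,4,5,6,7}→1  {2,3,5,6,7}→10  {2,3,6,7,9}→30  {2,3,7,8,9}→30  {3,4,5,6,7}→5  {3,5,6,7,9}→20  {3,6,7,8,9}→30  {4,5,6,7,9}→5  {5,6,7,8,9}→10
  6 left: {0,2,3,7,8,9}→60  {0,3,6,7,8,9}→60  {0,5,6,7,8,9}→20  {1,3,4,5,6,7}→6  {1,4,5,6,7,9}→6  {2,3,4,5,6,7}→15  {2,3,5,6,7,9}→60  {2,3,6,7,8,9}→90  {3,4,5,6,7,9}→30  {3,5,6,7,8,9}→60  {4,5,6,7,8,9}→15
  7 left: {0,2,3,6,7,8,9}→210  {0,3,5,6,7,8,9}→140  {0,4,5,6,7,8,9}→35  {1,2,3,4,5,6,7}→21  {1,3,4,5,6,7,9}→42  {1,4,5,6,7,8,9}→21  {2,3,4,5,6,7,9}→105  {2,3,5,6,7,8,9}→210  {3,4,5,6,7,8,9}→105
  8 left: {0,1,4,5,6,7,8,9}→56  {0,2,3,5,6,7,8,9}→560  {0,3,4,5,6,7,8,9}→280  {1,2,3,4,5,6,7,9}→168  {1,3,4,5,6,7,8,9}→168  {2,3,4,5,6,7,8,9}→420
  placing 0:y first → 756 extensions
  placing 1:z first → 1260 extensions
  placing 2:c first → 504 extensions
total linear extensions = 2520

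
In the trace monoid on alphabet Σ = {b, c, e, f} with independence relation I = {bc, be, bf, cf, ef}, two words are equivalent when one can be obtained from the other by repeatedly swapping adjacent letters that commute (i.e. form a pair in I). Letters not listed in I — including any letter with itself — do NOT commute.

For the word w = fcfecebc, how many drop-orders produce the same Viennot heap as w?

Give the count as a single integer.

168

#0=f has no predecessor
#1=c has no predecessor
#2=f depends on [0:f]
#3=e depends on [1:c]
#4=c depends on [3:e]
#5=e depends on [4:c]
#6=b has no predecessor
#7=c depends on [5:e]
sources: [0:f, 1:c, 6:b]
N(rest) = Σ N(rest − s) over sources s of rest; N(one piece) = 1:
  size 1 → [2]=1  [6]=1  [7]=1
  size 2 → [0,2]=1  [2,6]=2  [2,7]=2  [5,7]=1  [6,7]=2
  size 3 → [0,2,6]=3  [0,2,7]=3  [2,5,7]=3  [2,6,7]=6  [4,5,7]=1  [5,6,7]=3
  size 4 → [0,2,5,7]=6  [0,2,6,7]=12  [2,4,5,7]=4  [2,5,6,7]=12  [3,4,5,7]=1  [4,5,6,7]=4
  size 5 → [0,2,4,5,7]=10  [0,2,5,6,7]=30  [1,3,4,5,7]=1  [2,3,4,5,7]=5  [2,4,5,6,7]=20  [3,4,5,6,7]=5
  size 6 → [0,2,3,4,5,7]=15  [0,2,4,5,6,7]=60  [1,2,3,4,5,7]=6  [1,3,4,5,6,7]=6  [2,3,4,5,6,7]=30
  first=0(f) contributes 42
  first=1(c) contributes 105
  first=6(b) contributes 21
|[w]| = 168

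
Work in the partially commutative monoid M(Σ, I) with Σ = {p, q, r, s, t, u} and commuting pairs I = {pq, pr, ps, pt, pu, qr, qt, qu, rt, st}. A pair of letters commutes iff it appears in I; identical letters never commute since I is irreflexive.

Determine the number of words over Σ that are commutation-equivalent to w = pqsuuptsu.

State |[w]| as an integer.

drop 0:p onto floor
drop 1:q onto floor
drop 2:s onto {1:q}
drop 3:u onto {2:s}
drop 4:u onto {3:u}
drop 5:p onto {0:p}
drop 6:t onto {4:u}
drop 7:s onto {4:u}
drop 8:u onto {6:t, 7:s}
ground layer = {0:p, 1:q}
drop-orders for the pieces not yet dropped (sum over which currently-grounded one goes next):
  1 to go: {5} 1  {8} 1
  2 to go: {0,5} 1  {5,8} 2  {6,8} 1  {7,8} 1
  3 to go: {0,5,8} 3  {5,6,8} 3  {5,7,8} 3  {6,7,8} 2
  4 to go: {0,5,6,8} 6  {0,5,7,8} 6  {4,6,7,8} 2  {5,6,7,8} 8
  5 to go: {0,5,6,7,8} 20  {3,4,6,7,8} 2  {4,5,6,7,8} 10
  6 to go: {0,4,5,6,7,8} 30  {2,3,4,6,7,8} 2  {3,4,5,6,7,8} 12
  7 to go: {0,3,4,5,6,7,8} 42  {1,2,3,4,6,7,8} 2  {2,3,4,5,6,7,8} 14
  if 0:p drops first: 16 orders
  if 1:q drops first: 56 orders
heap linearizations: 72

72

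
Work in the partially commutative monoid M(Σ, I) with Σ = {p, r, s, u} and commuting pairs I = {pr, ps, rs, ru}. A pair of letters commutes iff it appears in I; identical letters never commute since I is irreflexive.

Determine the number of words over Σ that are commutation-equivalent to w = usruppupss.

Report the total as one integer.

30

piece 0:u — minimal
piece 1:s rests on {0:u}
piece 2:r — minimal
piece 3:u rests on {1:s}
piece 4:p rests on {3:u}
piece 5:p rests on {4:p}
piece 6:u rests on {5:p}
piece 7:p rests on {6:u}
piece 8:s rests on {6:u}
piece 9:s rests on {8:s}
minimal pieces: {0:u, 2:r}
ways to finish when only these pieces remain (= sum over removing one remaining piece with nothing left below it):
  1 left: {2}→1  {7}→1  {9}→1
  2 left: {2,7}→2  {2,9}→2  {7,9}→2  {8,9}→1
  3 left: {2,7,9}→6  {2,8,9}→3  {7,8,9}→3
  4 left: {2,7,8,9}→12  {6,7,8,9}→3
  5 left: {2,6,7,8,9}→15  {5,6,7,8,9}→3
  6 left: {2,5,6,7,8,9}→18  {4,5,6,7,8,9}→3
  7 left: {2,4,5,6,7,8,9}→21  {3,4,5,6,7,8,9}→3
  8 left: {1,3,4,5,6,7,8,9}→3  {2,3,4,5,6,7,8,9}→24
  placing 0:u first → 27 extensions
  placing 2:r first → 3 extensions
total linear extensions = 30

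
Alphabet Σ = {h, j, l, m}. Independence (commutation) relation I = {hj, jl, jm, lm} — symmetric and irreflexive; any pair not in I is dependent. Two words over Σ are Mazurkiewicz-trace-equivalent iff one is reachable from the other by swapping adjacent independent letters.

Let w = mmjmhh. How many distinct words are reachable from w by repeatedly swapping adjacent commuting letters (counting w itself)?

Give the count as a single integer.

#0=m has no predecessor
#1=m depends on [0:m]
#2=j has no predecessor
#3=m depends on [1:m]
#4=h depends on [3:m]
#5=h depends on [4:h]
sources: [0:m, 2:j]
N(rest) = Σ N(rest − s) over sources s of rest; N(one piece) = 1:
  size 1 → [2]=1  [5]=1
  size 2 → [2,5]=2  [4,5]=1
  size 3 → [2,4,5]=3  [3,4,5]=1
  size 4 → [1,3,4,5]=1  [2,3,4,5]=4
  first=0(m) contributes 5
  first=2(j) contributes 1
|[w]| = 6

6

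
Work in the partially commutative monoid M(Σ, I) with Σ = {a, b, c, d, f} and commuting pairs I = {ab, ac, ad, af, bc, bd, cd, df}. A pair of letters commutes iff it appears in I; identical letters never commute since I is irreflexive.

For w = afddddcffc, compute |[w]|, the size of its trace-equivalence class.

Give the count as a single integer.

1260

#0=a has no predecessor
#1=f has no predecessor
#2=d has no predecessor
#3=d depends on [2:d]
#4=d depends on [3:d]
#5=d depends on [4:d]
#6=c depends on [1:f]
#7=f depends on [6:c]
#8=f depends on [7:f]
#9=c depends on [8:f]
sources: [0:a, 1:f, 2:d]
N(rest) = Σ N(rest − s) over sources s of rest; N(one piece) = 1:
  size 1 → [0]=1  [5]=1  [9]=1
  size 2 → [0,5]=2  [0,9]=2  [4,5]=1  [5,9]=2  [8,9]=1
  size 3 → [0,4,5]=3  [0,5,9]=6  [0,8,9]=3  [3,4,5]=1  [4,5,9]=3  [5,8,9]=3  [7,8,9]=1
  size 4 → [0,3,4,5]=4  [0,4,5,9]=12  [0,5,8,9]=12  [0,7,8,9]=4  [2,3,4,5]=1  [3,4,5,9]=4  [4,5,8,9]=6  [5,7,8,9]=4  [6,7,8,9]=1
  size 5 → [0,2,3,4,5]=5  [0,3,4,5,9]=20  [0,4,5,8,9]=30  [0,5,7,8,9]=20  [0,6,7,8,9]=5  [1,6,7,8,9]=1  [2,3,4,5,9]=5  [3,4,5,8,9]=10  [4,5,7,8,9]=10  [5,6,7,8,9]=5
  size 6 → [0,1,6,7,8,9]=6  [0,2,3,4,5,9]=30  [0,3,4,5,8,9]=60  [0,4,5,7,8,9]=60  [0,5,6,7,8,9]=30  [1,5,6,7,8,9]=6  [2,3,4,5,8,9]=15  [3,4,5,7,8,9]=20  [4,5,6,7,8,9]=15
  size 7 → [0,1,5,6,7,8,9]=42  [0,2,3,4,5,8,9]=105  [0,3,4,5,7,8,9]=140  [0,4,5,6,7,8,9]=105  [1,4,5,6,7,8,9]=21  [2,3,4,5,7,8,9]=35  [3,4,5,6,7,8,9]=35
  size 8 → [0,1,4,5,6,7,8,9]=168  [0,2,3,4,5,7,8,9]=280  [0,3,4,5,6,7,8,9]=280  [1,3,4,5,6,7,8,9]=56  [2,3,4,5,6,7,8,9]=70
  first=0(a) contributes 126
  first=1(f) contributes 630
  first=2(d) contributes 504
|[w]| = 1260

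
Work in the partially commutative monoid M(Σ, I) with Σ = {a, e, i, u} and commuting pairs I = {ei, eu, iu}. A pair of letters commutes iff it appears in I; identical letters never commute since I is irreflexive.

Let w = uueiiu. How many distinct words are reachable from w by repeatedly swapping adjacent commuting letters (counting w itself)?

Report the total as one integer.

#0=u has no predecessor
#1=u depends on [0:u]
#2=e has no predecessor
#3=i has no predecessor
#4=i depends on [3:i]
#5=u depends on [1:u]
sources: [0:u, 2:e, 3:i]
N(rest) = Σ N(rest − s) over sources s of rest; N(one piece) = 1:
  size 1 → [2]=1  [4]=1  [5]=1
  size 2 → [1,5]=1  [2,4]=2  [2,5]=2  [3,4]=1  [4,5]=2
  size 3 → [0,1,5]=1  [1,2,5]=3  [1,4,5]=3  [2,3,4]=3  [2,4,5]=6  [3,4,5]=3
  size 4 → [0,1,2,5]=4  [0,1,4,5]=4  [1,2,4,5]=12  [1,3,4,5]=6  [2,3,4,5]=12
  first=0(u) contributes 30
  first=2(e) contributes 10
  first=3(i) contributes 20
|[w]| = 60

60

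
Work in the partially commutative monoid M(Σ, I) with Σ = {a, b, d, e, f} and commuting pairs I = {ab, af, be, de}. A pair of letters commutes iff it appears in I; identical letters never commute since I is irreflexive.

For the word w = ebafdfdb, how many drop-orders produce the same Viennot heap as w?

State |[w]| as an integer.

drop 0:e onto floor
drop 1:b onto floor
drop 2:a onto {0:e}
drop 3:f onto {0:e, 1:b}
drop 4:d onto {2:a, 3:f}
drop 5:f onto {4:d}
drop 6:d onto {5:f}
drop 7:b onto {6:d}
ground layer = {0:e, 1:b}
drop-orders for the pieces not yet dropped (sum over which currently-grounded one goes next):
  1 to go: {7} 1
  2 to go: {6,7} 1
  3 to go: {5,6,7} 1
  4 to go: {4,5,6,7} 1
  5 to go: {2,4,5,6,7} 1  {3,4,5,6,7} 1
  6 to go: {1,3,4,5,6,7} 1  {2,3,4,5,6,7} 2
  if 0:e drops first: 3 orders
  if 1:b drops first: 2 orders
heap linearizations: 5

5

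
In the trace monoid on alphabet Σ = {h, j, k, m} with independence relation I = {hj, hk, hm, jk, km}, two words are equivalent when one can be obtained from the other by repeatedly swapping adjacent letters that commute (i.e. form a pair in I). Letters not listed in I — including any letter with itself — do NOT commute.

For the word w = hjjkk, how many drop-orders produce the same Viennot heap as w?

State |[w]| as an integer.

30

#0=h has no predecessor
#1=j has no predecessor
#2=j depends on [1:j]
#3=k has no predecessor
#4=k depends on [3:k]
sources: [0:h, 1:j, 3:k]
N(rest) = Σ N(rest − s) over sources s of rest; N(one piece) = 1:
  size 1 → [0]=1  [2]=1  [4]=1
  size 2 → [0,2]=2  [0,4]=2  [1,2]=1  [2,4]=2  [3,4]=1
  size 3 → [0,1,2]=3  [0,2,4]=6  [0,3,4]=3  [1,2,4]=3  [2,3,4]=3
  first=0(h) contributes 6
  first=1(j) contributes 12
  first=3(k) contributes 12
|[w]| = 30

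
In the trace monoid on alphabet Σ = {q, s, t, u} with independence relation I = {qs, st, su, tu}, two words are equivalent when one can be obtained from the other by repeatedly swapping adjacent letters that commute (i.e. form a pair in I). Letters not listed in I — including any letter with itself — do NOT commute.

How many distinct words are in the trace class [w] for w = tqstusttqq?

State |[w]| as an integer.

180

drop 0:t onto floor
drop 1:q onto {0:t}
drop 2:s onto floor
drop 3:t onto {1:q}
drop 4:u onto {1:q}
drop 5:s onto {2:s}
drop 6:t onto {3:t}
drop 7:t onto {6:t}
drop 8:q onto {4:u, 7:t}
drop 9:q onto {8:q}
ground layer = {0:t, 2:s}
drop-orders for the pieces not yet dropped (sum over which currently-grounded one goes next):
  1 to go: {5} 1  {9} 1
  2 to go: {2,5} 1  {5,9} 2  {8,9} 1
  3 to go: {2,5,9} 3  {4,8,9} 1  {5,8,9} 3  {7,8,9} 1
  4 to go: {2,5,8,9} 6  {4,5,8,9} 4  {4,7,8,9} 2  {5,7,8,9} 4  {6,7,8,9} 1
  5 to go: {2,4,5,8,9} 10  {2,5,7,8,9} 10  {3,6,7,8,9} 1  {4,5,7,8,9} 10  {4,6,7,8,9} 3  {5,6,7,8,9} 5
  6 to go: {2,4,5,7,8,9} 30  {2,5,6,7,8,9} 15  {3,4,6,7,8,9} 4  {3,5,6,7,8,9} 6  {4,5,6,7,8,9} 18
  7 to go: {1,3,4,6,7,8,9} 4  {2,3,5,6,7,8,9} 21  {2,4,5,6,7,8,9} 63  {3,4,5,6,7,8,9} 28
  8 to go: {0,1,3,4,6,7,8,9} 4  {1,3,4,5,6,7,8,9} 32  {2,3,4,5,6,7,8,9} 112
  if 0:t drops first: 144 orders
  if 2:s drops first: 36 orders
heap linearizations: 180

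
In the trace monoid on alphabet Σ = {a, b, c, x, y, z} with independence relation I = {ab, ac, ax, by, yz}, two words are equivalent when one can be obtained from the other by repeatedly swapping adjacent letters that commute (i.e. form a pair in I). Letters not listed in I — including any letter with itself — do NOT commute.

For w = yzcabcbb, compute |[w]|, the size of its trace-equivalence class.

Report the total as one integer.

piece 0:y — minimal
piece 1:z — minimal
piece 2:c rests on {0:y, 1:z}
piece 3:a rests on {0:y, 1:z}
piece 4:b rests on {2:c}
piece 5:c rests on {4:b}
piece 6:b rests on {5:c}
piece 7:b rests on {6:b}
minimal pieces: {0:y, 1:z}
ways to finish when only these pieces remain (= sum over removing one remaining piece with nothing left below it):
  1 left: {3}→1  {7}→1
  2 left: {3,7}→2  {6,7}→1
  3 left: {3,6,7}→3  {5,6,7}→1
  4 left: {3,5,6,7}→4  {4,5,6,7}→1
  5 left: {2,4,5,6,7}→1  {3,4,5,6,7}→5
  6 left: {2,3,4,5,6,7}→6
  placing 0:y first → 6 extensions
  placing 1:z first → 6 extensions
total linear extensions = 12

12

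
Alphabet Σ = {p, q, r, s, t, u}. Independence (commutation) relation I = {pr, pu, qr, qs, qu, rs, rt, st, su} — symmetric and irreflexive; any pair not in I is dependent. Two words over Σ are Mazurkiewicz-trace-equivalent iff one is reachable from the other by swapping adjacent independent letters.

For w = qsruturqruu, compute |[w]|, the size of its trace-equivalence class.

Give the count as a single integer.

drop 0:q onto floor
drop 1:s onto floor
drop 2:r onto floor
drop 3:u onto {2:r}
drop 4:t onto {0:q, 3:u}
drop 5:u onto {4:t}
drop 6:r onto {5:u}
drop 7:q onto {4:t}
drop 8:r onto {6:r}
drop 9:u onto {8:r}
drop 10:u onto {9:u}
ground layer = {0:q, 1:s, 2:r}
drop-orders for the pieces not yet dropped (sum over which currently-grounded one goes next):
  1 to go: {1} 1  {7} 1  {10} 1
  2 to go: {1,7} 2  {1,10} 2  {7,10} 2  {9,10} 1
  3 to go: {1,7,10} 6  {1,9,10} 3  {7,9,10} 3  {8,9,10} 1
  4 to go: {1,7,9,10} 12  {1,8,9,10} 4  {6,8,9,10} 1  {7,8,9,10} 4
  5 to go: {1,6,8,9,10} 5  {1,7,8,9,10} 20  {5,6,8,9,10} 1  {6,7,8,9,10} 5
  6 to go: {1,5,6,8,9,10} 6  {1,6,7,8,9,10} 30  {5,6,7,8,9,10} 6
  7 to go: {1,5,6,7,8,9,10} 42  {4,5,6,7,8,9,10} 6
  8 to go: {0,4,5,6,7,8,9,10} 6  {1,4,5,6,7,8,9,10} 48  {3,4,5,6,7,8,9,10} 6
  9 to go: {0,1,4,5,6,7,8,9,10} 54  {0,3,4,5,6,7,8,9,10} 12  {1,3,4,5,6,7,8,9,10} 54  {2,3,4,5,6,7,8,9,10} 6
  if 0:q drops first: 60 orders
  if 1:s drops first: 18 orders
  if 2:r drops first: 120 orders
heap linearizations: 198

198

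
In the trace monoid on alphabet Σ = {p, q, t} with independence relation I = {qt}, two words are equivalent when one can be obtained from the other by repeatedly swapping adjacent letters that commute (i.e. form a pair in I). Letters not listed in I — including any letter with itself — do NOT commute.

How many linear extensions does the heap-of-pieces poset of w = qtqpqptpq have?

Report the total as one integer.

#0=q has no predecessor
#1=t has no predecessor
#2=q depends on [0:q]
#3=p depends on [1:t, 2:q]
#4=q depends on [3:p]
#5=p depends on [4:q]
#6=t depends on [5:p]
#7=p depends on [6:t]
#8=q depends on [7:p]
sources: [0:q, 1:t]
N(rest) = Σ N(rest − s) over sources s of rest; N(one piece) = 1:
  size 1 → [8]=1
  size 2 → [7,8]=1
  size 3 → [6,7,8]=1
  size 4 → [5,6,7,8]=1
  size 5 → [4,5,6,7,8]=1
  size 6 → [3,4,5,6,7,8]=1
  size 7 → [1,3,4,5,6,7,8]=1  [2,3,4,5,6,7,8]=1
  first=0(q) contributes 2
  first=1(t) contributes 1
|[w]| = 3

3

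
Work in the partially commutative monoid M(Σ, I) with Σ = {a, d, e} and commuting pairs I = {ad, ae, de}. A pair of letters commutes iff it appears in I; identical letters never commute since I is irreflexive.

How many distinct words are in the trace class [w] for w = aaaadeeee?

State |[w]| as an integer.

0(a) covers ∅
1(a) covers 0:a
2(a) covers 1:a
3(a) covers 2:a
4(d) covers ∅
5(e) covers ∅
6(e) covers 5:e
7(e) covers 6:e
8(e) covers 7:e
floor of heap: 0:a, 4:d, 5:e
completions by unplaced set U, small U first (add the entries for U minus each lowest piece of U):
  |U|=1: {3}:1  {4}:1  {8}:1
  |U|=2: {2,3}:1  {3,4}:2  {3,8}:2  {4,8}:2  {7,8}:1
  |U|=3: {1,2,3}:1  {2,3,4}:3  {2,3,8}:3  {3,4,8}:6  {3,7,8}:3  {4,7,8}:3  {6,7,8}:1
  |U|=4: {0,1,2,3}:1  {1,2,3,4}:4  {1,2,3,8}:4  {2,3,4,8}:12  {2,3,7,8}:6  {3,4,7,8}:12  {3,6,7,8}:4  {4,6,7,8}:4  {5,6,7,8}:1
  |U|=5: {0,1,2,3,4}:5  {0,1,2,3,8}:5  {1,2,3,4,8}:20  {1,2,3,7,8}:10  {2,3,4,7,8}:30  {2,3,6,7,8}:10  {3,4,6,7,8}:20  {3,5,6,7,8}:5  {4,5,6,7,8}:5
  |U|=6: {0,1,2,3,4,8}:30  {0,1,2,3,7,8}:15  {1,2,3,4,7,8}:60  {1,2,3,6,7,8}:20  {2,3,4,6,7,8}:60  {2,3,5,6,7,8}:15  {3,4,5,6,7,8}:30
  |U|=7: {0,1,2,3,4,7,8}:105  {0,1,2,3,6,7,8}:35  {1,2,3,4,6,7,8}:140  {1,2,3,5,6,7,8}:35  {2,3,4,5,6,7,8}:105
  start at 0(a): 280
  start at 4(d): 70
  start at 5(e): 280
sum over floor = 630

630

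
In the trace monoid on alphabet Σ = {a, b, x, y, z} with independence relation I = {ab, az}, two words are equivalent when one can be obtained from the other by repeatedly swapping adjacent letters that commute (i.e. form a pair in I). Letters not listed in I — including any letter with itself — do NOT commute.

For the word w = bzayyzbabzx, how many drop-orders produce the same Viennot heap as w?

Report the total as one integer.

15

#0=b has no predecessor
#1=z depends on [0:b]
#2=a has no predecessor
#3=y depends on [1:z, 2:a]
#4=y depends on [3:y]
#5=z depends on [4:y]
#6=b depends on [5:z]
#7=a depends on [4:y]
#8=b depends on [6:b]
#9=z depends on [8:b]
#10=x depends on [7:a, 9:z]
sources: [0:b, 2:a]
N(rest) = Σ N(rest − s) over sources s of rest; N(one piece) = 1:
  size 1 → [10]=1
  size 2 → [7,10]=1  [9,10]=1
  size 3 → [7,9,10]=2  [8,9,10]=1
  size 4 → [6,8,9,10]=1  [7,8,9,10]=3
  size 5 → [5,6,8,9,10]=1  [6,7,8,9,10]=4
  size 6 → [5,6,7,8,9,10]=5
  size 7 → [4,5,6,7,8,9,10]=5
  size 8 → [3,4,5,6,7,8,9,10]=5
  size 9 → [1,3,4,5,6,7,8,9,10]=5  [2,3,4,5,6,7,8,9,10]=5
  first=0(b) contributes 10
  first=2(a) contributes 5
|[w]| = 15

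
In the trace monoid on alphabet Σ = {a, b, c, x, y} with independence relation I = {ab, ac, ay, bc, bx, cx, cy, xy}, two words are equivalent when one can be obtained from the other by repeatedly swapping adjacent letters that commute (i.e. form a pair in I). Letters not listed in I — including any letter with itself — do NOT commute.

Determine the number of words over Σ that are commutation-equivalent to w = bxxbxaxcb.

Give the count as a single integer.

piece 0:b — minimal
piece 1:x — minimal
piece 2:x rests on {1:x}
piece 3:b rests on {0:b}
piece 4:x rests on {2:x}
piece 5:a rests on {4:x}
piece 6:x rests on {5:a}
piece 7:c — minimal
piece 8:b rests on {3:b}
minimal pieces: {0:b, 1:x, 7:c}
ways to finish when only these pieces remain (= sum over removing one remaining piece with nothing left below it):
  1 left: {6}→1  {7}→1  {8}→1
  2 left: {3,8}→1  {5,6}→1  {6,7}→2  {6,8}→2  {7,8}→2
  3 left: {0,3,8}→1  {3,6,8}→3  {3,7,8}→3  {4,5,6}→1  {5,6,7}→3  {5,6,8}→3  {6,7,8}→6
  4 left: {0,3,6,8}→4  {0,3,7,8}→4  {2,4,5,6}→1  {3,5,6,8}→6  {3,6,7,8}→12  {4,5,6,7}→4  {4,5,6,8}→4  {5,6,7,8}→12
  5 left: {0,3,5,6,8}→10  {0,3,6,7,8}→20  {1,2,4,5,6}→1  {2,4,5,6,7}→5  {2,4,5,6,8}→5  {3,4,5,6,8}→10  {3,5,6,7,8}→30  {4,5,6,7,8}→20
  6 left: {0,3,4,5,6,8}→20  {0,3,5,6,7,8}→60  {1,2,4,5,6,7}→6  {1,2,4,5,6,8}→6  {2,3,4,5,6,8}→15  {2,4,5,6,7,8}→30  {3,4,5,6,7,8}→60
  7 left: {0,2,3,4,5,6,8}→35  {0,3,4,5,6,7,8}→140  {1,2,3,4,5,6,8}→21  {1,2,4,5,6,7,8}→42  {2,3,4,5,6,7,8}→105
  placing 0:b first → 168 extensions
  placing 1:x first → 280 extensions
  placing 7:c first → 56 extensions
total linear extensions = 504

504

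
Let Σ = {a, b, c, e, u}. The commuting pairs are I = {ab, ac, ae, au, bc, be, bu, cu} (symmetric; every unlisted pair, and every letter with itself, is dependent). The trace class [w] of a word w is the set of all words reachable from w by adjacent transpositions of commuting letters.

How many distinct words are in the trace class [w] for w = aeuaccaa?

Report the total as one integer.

210

piece 0:a — minimal
piece 1:e — minimal
piece 2:u rests on {1:e}
piece 3:a rests on {0:a}
piece 4:c rests on {1:e}
piece 5:c rests on {4:c}
piece 6:a rests on {3:a}
piece 7:a rests on {6:a}
minimal pieces: {0:a, 1:e}
ways to finish when only these pieces remain (= sum over removing one remaining piece with nothing left below it):
  1 left: {2}→1  {5}→1  {7}→1
  2 left: {2,5}→2  {2,7}→2  {4,5}→1  {5,7}→2  {6,7}→1
  3 left: {2,4,5}→3  {2,5,7}→6  {2,6,7}→3  {3,6,7}→1  {4,5,7}→3  {5,6,7}→3
  4 left: {0,3,6,7}→1  {1,2,4,5}→3  {2,3,6,7}→4  {2,4,5,7}→12  {2,5,6,7}→12  {3,5,6,7}→4  {4,5,6,7}→6
  5 left: {0,2,3,6,7}→5  {0,3,5,6,7}→5  {1,2,4,5,7}→15  {2,3,5,6,7}→20  {2,4,5,6,7}→30  {3,4,5,6,7}→10
  6 left: {0,2,3,5,6,7}→30  {0,3,4,5,6,7}→15  {1,2,4,5,6,7}→45  {2,3,4,5,6,7}→60
  placing 0:a first → 105 extensions
  placing 1:e first → 105 extensions
total linear extensions = 210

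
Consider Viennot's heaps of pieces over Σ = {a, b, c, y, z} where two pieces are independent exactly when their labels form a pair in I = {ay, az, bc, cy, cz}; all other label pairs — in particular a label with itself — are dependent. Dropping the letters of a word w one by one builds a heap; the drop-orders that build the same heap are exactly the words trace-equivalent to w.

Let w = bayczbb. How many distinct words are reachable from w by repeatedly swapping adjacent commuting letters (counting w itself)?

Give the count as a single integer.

0(b) covers ∅
1(a) covers 0:b
2(y) covers 0:b
3(c) covers 1:a
4(z) covers 2:y
5(b) covers 1:a, 4:z
6(b) covers 5:b
floor of heap: 0:b
completions by unplaced set U, small U first (add the entries for U minus each lowest piece of U):
  |U|=1: {3}:1  {6}:1
  |U|=2: {3,6}:2  {5,6}:1
  |U|=3: {3,5,6}:3  {4,5,6}:1
  |U|=4: {1,3,5,6}:3  {2,4,5,6}:1  {3,4,5,6}:4
  |U|=5: {1,3,4,5,6}:7  {2,3,4,5,6}:5
  start at 0(b): 12

12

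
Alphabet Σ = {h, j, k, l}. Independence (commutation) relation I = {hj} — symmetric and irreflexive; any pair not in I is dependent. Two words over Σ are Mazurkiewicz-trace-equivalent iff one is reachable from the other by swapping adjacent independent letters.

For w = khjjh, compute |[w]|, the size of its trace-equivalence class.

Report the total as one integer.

drop 0:k onto floor
drop 1:h onto {0:k}
drop 2:j onto {0:k}
drop 3:j onto {2:j}
drop 4:h onto {1:h}
ground layer = {0:k}
drop-orders for the pieces not yet dropped (sum over which currently-grounded one goes next):
  1 to go: {3} 1  {4} 1
  2 to go: {1,4} 1  {2,3} 1  {3,4} 2
  3 to go: {1,3,4} 3  {2,3,4} 3
  if 0:k drops first: 6 orders

6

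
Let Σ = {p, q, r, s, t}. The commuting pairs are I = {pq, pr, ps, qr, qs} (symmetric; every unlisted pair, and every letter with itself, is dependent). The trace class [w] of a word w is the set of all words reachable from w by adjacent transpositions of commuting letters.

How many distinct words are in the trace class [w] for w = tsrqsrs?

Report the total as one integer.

drop 0:t onto floor
drop 1:s onto {0:t}
drop 2:r onto {1:s}
drop 3:q onto {0:t}
drop 4:s onto {2:r}
drop 5:r onto {4:s}
drop 6:s onto {5:r}
ground layer = {0:t}
drop-orders for the pieces not yet dropped (sum over which currently-grounded one goes next):
  1 to go: {3} 1  {6} 1
  2 to go: {3,6} 2  {5,6} 1
  3 to go: {3,5,6} 3  {4,5,6} 1
  4 to go: {2,4,5,6} 1  {3,4,5,6} 4
  5 to go: {1,2,4,5,6} 1  {2,3,4,5,6} 5
  if 0:t drops first: 6 orders

6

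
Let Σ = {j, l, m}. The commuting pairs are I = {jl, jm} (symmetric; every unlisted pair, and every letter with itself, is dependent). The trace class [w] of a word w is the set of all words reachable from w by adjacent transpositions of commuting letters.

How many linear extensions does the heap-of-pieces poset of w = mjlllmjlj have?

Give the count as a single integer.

84

drop 0:m onto floor
drop 1:j onto floor
drop 2:l onto {0:m}
drop 3:l onto {2:l}
drop 4:l onto {3:l}
drop 5:m onto {4:l}
drop 6:j onto {1:j}
drop 7:l onto {5:m}
drop 8:j onto {6:j}
ground layer = {0:m, 1:j}
drop-orders for the pieces not yet dropped (sum over which currently-grounded one goes next):
  1 to go: {7} 1  {8} 1
  2 to go: {5,7} 1  {6,8} 1  {7,8} 2
  3 to go: {1,6,8} 1  {4,5,7} 1  {5,7,8} 3  {6,7,8} 3
  4 to go: {1,6,7,8} 4  {3,4,5,7} 1  {4,5,7,8} 4  {5,6,7,8} 6
  5 to go: {1,5,6,7,8} 10  {2,3,4,5,7} 1  {3,4,5,7,8} 5  {4,5,6,7,8} 10
  6 to go: {0,2,3,4,5,7} 1  {1,4,5,6,7,8} 20  {2,3,4,5,7,8} 6  {3,4,5,6,7,8} 15
  7 to go: {0,2,3,4,5,7,8} 7  {1,3,4,5,6,7,8} 35  {2,3,4,5,6,7,8} 21
  if 0:m drops first: 56 orders
  if 1:j drops first: 28 orders
heap linearizations: 84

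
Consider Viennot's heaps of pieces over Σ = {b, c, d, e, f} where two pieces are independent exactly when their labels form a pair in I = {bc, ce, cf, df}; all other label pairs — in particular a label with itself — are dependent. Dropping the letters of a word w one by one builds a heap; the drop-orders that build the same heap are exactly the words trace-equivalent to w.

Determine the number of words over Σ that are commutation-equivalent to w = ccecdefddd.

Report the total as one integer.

16

0(c) covers ∅
1(c) covers 0:c
2(e) covers ∅
3(c) covers 1:c
4(d) covers 2:e, 3:c
5(e) covers 4:d
6(f) covers 5:e
7(d) covers 5:e
8(d) covers 7:d
9(d) covers 8:d
floor of heap: 0:c, 2:e
completions by unplaced set U, small U first (add the entries for U minus each lowest piece of U):
  |U|=1: {6}:1  {9}:1
  |U|=2: {6,9}:2  {8,9}:1
  |U|=3: {6,8,9}:3  {7,8,9}:1
  |U|=4: {6,7,8,9}:4
  |U|=5: {5,6,7,8,9}:4
  |U|=6: {4,5,6,7,8,9}:4
  |U|=7: {2,4,5,6,7,8,9}:4  {3,4,5,6,7,8,9}:4
  |U|=8: {1,3,4,5,6,7,8,9}:4  {2,3,4,5,6,7,8,9}:8
  start at 0(c): 12
  start at 2(e): 4
sum over floor = 16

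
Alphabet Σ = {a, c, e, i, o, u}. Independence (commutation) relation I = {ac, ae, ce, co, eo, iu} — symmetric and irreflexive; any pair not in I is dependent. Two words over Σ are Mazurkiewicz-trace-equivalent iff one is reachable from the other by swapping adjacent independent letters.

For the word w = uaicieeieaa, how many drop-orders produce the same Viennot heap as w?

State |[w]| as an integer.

piece 0:u — minimal
piece 1:a rests on {0:u}
piece 2:i rests on {1:a}
piece 3:c rests on {2:i}
piece 4:i rests on {3:c}
piece 5:e rests on {4:i}
piece 6:e rests on {5:e}
piece 7:i rests on {6:e}
piece 8:e rests on {7:i}
piece 9:a rests on {7:i}
piece 10:a rests on {9:a}
minimal pieces: {0:u}
ways to finish when only these pieces remain (= sum over removing one remaining piece with nothing left below it):
  1 left: {8}→1  {10}→1
  2 left: {8,10}→2  {9,10}→1
  3 left: {8,9,10}→3
  4 left: {7,8,9,10}→3
  5 left: {6,7,8,9,10}→3
  6 left: {5,6,7,8,9,10}→3
  7 left: {4,5,6,7,8,9,10}→3
  8 left: {3,4,5,6,7,8,9,10}→3
  9 left: {2,3,4,5,6,7,8,9,10}→3
  placing 0:u first → 3 extensions

3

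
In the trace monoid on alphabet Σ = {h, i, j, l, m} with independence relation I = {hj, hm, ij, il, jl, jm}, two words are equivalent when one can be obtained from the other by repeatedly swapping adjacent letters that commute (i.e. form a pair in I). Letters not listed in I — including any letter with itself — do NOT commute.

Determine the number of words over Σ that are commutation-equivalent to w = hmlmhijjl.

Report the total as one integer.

288

drop 0:h onto floor
drop 1:m onto floor
drop 2:l onto {0:h, 1:m}
drop 3:m onto {2:l}
drop 4:h onto {2:l}
drop 5:i onto {3:m, 4:h}
drop 6:j onto floor
drop 7:j onto {6:j}
drop 8:l onto {3:m, 4:h}
ground layer = {0:h, 1:m, 6:j}
drop-orders for the pieces not yet dropped (sum over which currently-grounded one goes next):
  1 to go: {5} 1  {7} 1  {8} 1
  2 to go: {5,7} 2  {5,8} 2  {6,7} 1  {7,8} 2
  3 to go: {3,5,8} 2  {4,5,8} 2  {5,6,7} 3  {5,7,8} 6  {6,7,8} 3
  4 to go: {3,4,5,8} 4  {3,5,7,8} 8  {4,5,7,8} 8  {5,6,7,8} 12
  5 to go: {2,3,4,5,8} 4  {3,4,5,7,8} 20  {3,5,6,7,8} 20  {4,5,6,7,8} 20
  6 to go: {0,2,3,4,5,8} 4  {1,2,3,4,5,8} 4  {2,3,4,5,7,8} 24  {3,4,5,6,7,8} 60
  7 to go: {0,1,2,3,4,5,8} 8  {0,2,3,4,5,7,8} 28  {1,2,3,4,5,7,8} 28  {2,3,4,5,6,7,8} 84
  if 0:h drops first: 112 orders
  if 1:m drops first: 112 orders
  if 6:j drops first: 64 orders
heap linearizations: 288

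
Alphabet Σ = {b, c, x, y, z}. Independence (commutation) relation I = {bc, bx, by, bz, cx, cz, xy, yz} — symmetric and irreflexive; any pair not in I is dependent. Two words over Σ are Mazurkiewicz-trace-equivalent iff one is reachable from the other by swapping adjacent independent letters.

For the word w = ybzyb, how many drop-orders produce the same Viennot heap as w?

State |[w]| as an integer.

30

#0=y has no predecessor
#1=b has no predecessor
#2=z has no predecessor
#3=y depends on [0:y]
#4=b depends on [1:b]
sources: [0:y, 1:b, 2:z]
N(rest) = Σ N(rest − s) over sources s of rest; N(one piece) = 1:
  size 1 → [2]=1  [3]=1  [4]=1
  size 2 → [0,3]=1  [1,4]=1  [2,3]=2  [2,4]=2  [3,4]=2
  size 3 → [0,2,3]=3  [0,3,4]=3  [1,2,4]=3  [1,3,4]=3  [2,3,4]=6
  first=0(y) contributes 12
  first=1(b) contributes 12
  first=2(z) contributes 6
|[w]| = 30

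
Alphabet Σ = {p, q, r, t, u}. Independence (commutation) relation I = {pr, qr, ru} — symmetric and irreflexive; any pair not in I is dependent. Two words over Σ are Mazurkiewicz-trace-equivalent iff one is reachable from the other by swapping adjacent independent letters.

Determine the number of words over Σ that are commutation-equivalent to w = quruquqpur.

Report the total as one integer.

piece 0:q — minimal
piece 1:u rests on {0:q}
piece 2:r — minimal
piece 3:u rests on {1:u}
piece 4:q rests on {3:u}
piece 5:u rests on {4:q}
piece 6:q rests on {5:u}
piece 7:p rests on {6:q}
piece 8:u rests on {7:p}
piece 9:r rests on {2:r}
minimal pieces: {0:q, 2:r}
ways to finish when only these pieces remain (= sum over removing one remaining piece with nothing left below it):
  1 left: {8}→1  {9}→1
  2 left: {2,9}→1  {7,8}→1  {8,9}→2
  3 left: {2,8,9}→3  {6,7,8}→1  {7,8,9}→3
  4 left: {2,7,8,9}→6  {5,6,7,8}→1  {6,7,8,9}→4
  5 left: {2,6,7,8,9}→10  {4,5,6,7,8}→1  {5,6,7,8,9}→5
  6 left: {2,5,6,7,8,9}→15  {3,4,5,6,7,8}→1  {4,5,6,7,8,9}→6
  7 left: {1,3,4,5,6,7,8}→1  {2,4,5,6,7,8,9}→21  {3,4,5,6,7,8,9}→7
  8 left: {0,1,3,4,5,6,7,8}→1  {1,3,4,5,6,7,8,9}→8  {2,3,4,5,6,7,8,9}→28
  placing 0:q first → 36 extensions
  placing 2:r first → 9 extensions
total linear extensions = 45

45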